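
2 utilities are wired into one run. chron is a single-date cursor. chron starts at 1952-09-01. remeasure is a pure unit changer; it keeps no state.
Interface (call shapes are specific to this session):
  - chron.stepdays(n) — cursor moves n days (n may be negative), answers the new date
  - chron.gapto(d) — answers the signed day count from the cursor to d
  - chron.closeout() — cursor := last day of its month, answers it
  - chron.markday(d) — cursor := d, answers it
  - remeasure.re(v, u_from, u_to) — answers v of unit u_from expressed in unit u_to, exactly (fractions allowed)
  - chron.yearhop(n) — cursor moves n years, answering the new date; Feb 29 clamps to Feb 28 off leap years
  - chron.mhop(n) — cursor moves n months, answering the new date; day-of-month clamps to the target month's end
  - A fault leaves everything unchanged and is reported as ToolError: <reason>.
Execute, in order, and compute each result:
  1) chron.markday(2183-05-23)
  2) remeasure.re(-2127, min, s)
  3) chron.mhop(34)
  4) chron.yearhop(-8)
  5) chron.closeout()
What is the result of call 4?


% 1. chron.markday(d=2183-05-23) ~> 2183-05-23
% 2. remeasure.re(v=-2127, u_from=min, u_to=s) ~> -127620
% 3. chron.mhop(n=34) ~> 2186-03-23
% 4. chron.yearhop(n=-8) ~> 2178-03-23
% 5. chron.closeout() ~> 2178-03-31

Answer: 2178-03-23


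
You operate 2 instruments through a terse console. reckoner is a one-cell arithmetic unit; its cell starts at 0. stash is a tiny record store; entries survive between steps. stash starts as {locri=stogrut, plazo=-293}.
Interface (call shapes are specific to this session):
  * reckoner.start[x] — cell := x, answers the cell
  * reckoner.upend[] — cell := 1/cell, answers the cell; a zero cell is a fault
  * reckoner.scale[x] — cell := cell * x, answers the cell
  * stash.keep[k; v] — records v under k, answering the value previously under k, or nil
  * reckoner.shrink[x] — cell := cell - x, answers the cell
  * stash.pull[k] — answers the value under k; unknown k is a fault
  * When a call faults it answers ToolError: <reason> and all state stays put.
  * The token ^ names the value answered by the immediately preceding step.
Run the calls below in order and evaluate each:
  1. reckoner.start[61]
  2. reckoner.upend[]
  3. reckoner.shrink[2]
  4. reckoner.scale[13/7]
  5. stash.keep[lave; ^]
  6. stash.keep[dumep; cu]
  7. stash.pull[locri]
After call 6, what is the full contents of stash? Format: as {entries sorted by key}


Answer: {dumep=cu, lave=-1573/427, locri=stogrut, plazo=-293}

Derivation:
I use reckoner.start with x='61', which returns 61.
Then reckoner.upend, and observe 1/61.
I run reckoner.shrink with x='2', giving -121/61.
I call reckoner.scale with x='13/7', and see -1573/427.
I call stash.keep with k='lave', v='^', yielding nil.
Using stash.keep with k='dumep', v='cu', and get nil.
I call stash.pull with k='locri': stogrut.


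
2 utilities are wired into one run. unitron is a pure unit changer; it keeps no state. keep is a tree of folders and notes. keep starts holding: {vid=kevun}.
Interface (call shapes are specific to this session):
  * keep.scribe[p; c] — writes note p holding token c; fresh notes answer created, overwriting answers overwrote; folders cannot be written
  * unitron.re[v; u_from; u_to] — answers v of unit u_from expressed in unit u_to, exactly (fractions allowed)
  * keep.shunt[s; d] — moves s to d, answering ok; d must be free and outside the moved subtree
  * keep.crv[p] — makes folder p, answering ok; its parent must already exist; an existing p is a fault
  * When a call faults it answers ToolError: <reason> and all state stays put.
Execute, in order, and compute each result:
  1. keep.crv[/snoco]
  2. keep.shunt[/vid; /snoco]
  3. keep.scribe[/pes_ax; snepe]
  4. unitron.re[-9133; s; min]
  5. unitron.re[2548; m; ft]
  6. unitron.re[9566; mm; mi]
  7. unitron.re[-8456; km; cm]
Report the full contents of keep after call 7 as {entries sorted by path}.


;; 1. keep.crv(p→/snoco) => ok
;; 2. keep.shunt(s→/vid, d→/snoco) => ToolError: exists
;; 3. keep.scribe(p→/pes_ax, c→snepe) => created
;; 4. unitron.re(v→-9133, u_from→s, u_to→min) => -9133/60
;; 5. unitron.re(v→2548, u_from→m, u_to→ft) => 3185000/381
;; 6. unitron.re(v→9566, u_from→mm, u_to→mi) => 4783/804672
;; 7. unitron.re(v→-8456, u_from→km, u_to→cm) => -845600000

Answer: {pes_ax=snepe, snoco/, vid=kevun}


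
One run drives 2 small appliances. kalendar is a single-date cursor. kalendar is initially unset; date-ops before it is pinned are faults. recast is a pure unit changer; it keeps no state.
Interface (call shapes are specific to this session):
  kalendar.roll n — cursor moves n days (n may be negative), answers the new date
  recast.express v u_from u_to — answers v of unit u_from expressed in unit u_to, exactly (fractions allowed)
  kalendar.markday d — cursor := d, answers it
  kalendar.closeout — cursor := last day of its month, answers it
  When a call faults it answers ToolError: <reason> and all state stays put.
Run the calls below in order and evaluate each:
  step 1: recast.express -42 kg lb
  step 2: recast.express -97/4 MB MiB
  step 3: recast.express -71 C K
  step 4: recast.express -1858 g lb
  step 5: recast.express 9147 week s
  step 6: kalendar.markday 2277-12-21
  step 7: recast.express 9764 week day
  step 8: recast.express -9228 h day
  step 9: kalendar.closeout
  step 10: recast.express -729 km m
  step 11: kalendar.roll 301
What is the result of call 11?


Answer: 2278-10-28

Derivation:
$ recast.express -42 kg lb
= -600000000/6479891
$ recast.express -97/4 MB MiB
= -1515625/65536
$ recast.express -71 C K
= 4043/20
$ recast.express -1858 g lb
= -185800000/45359237
$ recast.express 9147 week s
= 5532105600
$ kalendar.markday 2277-12-21
= 2277-12-21
$ recast.express 9764 week day
= 68348
$ recast.express -9228 h day
= -769/2
$ kalendar.closeout
= 2277-12-31
$ recast.express -729 km m
= -729000
$ kalendar.roll 301
= 2278-10-28


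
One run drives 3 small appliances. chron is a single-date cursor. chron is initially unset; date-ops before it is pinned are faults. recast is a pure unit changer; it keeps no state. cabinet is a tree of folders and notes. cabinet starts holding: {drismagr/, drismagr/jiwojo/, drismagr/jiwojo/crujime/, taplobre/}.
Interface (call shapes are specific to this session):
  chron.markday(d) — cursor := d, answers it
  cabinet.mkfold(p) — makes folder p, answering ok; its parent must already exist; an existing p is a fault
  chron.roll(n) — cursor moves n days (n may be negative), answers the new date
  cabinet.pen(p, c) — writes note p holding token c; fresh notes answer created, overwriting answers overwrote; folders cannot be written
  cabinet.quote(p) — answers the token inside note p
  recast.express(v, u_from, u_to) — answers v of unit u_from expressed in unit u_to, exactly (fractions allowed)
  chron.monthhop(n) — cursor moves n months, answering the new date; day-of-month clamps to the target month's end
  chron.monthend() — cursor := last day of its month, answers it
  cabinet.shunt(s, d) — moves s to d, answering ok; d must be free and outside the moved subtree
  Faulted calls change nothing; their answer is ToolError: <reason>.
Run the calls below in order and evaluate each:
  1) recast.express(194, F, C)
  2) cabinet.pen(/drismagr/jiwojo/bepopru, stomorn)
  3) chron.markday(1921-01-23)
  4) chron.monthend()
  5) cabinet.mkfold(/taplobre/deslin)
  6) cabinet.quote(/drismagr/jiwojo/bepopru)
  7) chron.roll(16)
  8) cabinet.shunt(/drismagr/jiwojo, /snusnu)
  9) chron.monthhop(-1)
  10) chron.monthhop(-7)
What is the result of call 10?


Answer: 1920-06-16

Derivation:
Next I call recast.express on v=194, u_from=F, u_to=C, and get 90.
I call cabinet.pen on p=/drismagr/jiwojo/bepopru, c=stomorn, giving created.
Then chron.markday on d=1921-01-23, and get 1921-01-23.
I use chron.monthend(), and observe 1921-01-31.
I call cabinet.mkfold on p=/taplobre/deslin: ok.
Now I run cabinet.quote on p=/drismagr/jiwojo/bepopru, and see stomorn.
Now I run chron.roll on n=16, which returns 1921-02-16.
Next I call cabinet.shunt on s=/drismagr/jiwojo, d=/snusnu, giving ok.
I call chron.monthhop on n=-1, → 1921-01-16.
Calling chron.monthhop on n=-7, and see 1920-06-16.


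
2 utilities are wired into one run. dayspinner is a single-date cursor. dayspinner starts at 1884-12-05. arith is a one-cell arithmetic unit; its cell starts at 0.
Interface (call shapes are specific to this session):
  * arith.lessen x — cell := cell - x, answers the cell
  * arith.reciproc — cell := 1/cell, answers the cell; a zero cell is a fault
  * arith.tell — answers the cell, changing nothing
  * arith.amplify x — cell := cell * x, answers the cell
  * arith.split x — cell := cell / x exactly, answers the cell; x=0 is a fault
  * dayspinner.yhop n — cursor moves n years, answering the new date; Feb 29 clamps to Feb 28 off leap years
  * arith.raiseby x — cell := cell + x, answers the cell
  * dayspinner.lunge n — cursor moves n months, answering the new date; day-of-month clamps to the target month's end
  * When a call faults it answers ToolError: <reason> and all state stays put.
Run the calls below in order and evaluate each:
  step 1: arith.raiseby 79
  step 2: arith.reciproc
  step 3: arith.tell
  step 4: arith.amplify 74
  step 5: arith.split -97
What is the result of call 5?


Answer: -74/7663

Derivation:
Do: arith.raiseby[x='79']
See: 79
Do: arith.reciproc[]
See: 1/79
Do: arith.tell[]
See: 1/79
Do: arith.amplify[x='74']
See: 74/79
Do: arith.split[x='-97']
See: -74/7663


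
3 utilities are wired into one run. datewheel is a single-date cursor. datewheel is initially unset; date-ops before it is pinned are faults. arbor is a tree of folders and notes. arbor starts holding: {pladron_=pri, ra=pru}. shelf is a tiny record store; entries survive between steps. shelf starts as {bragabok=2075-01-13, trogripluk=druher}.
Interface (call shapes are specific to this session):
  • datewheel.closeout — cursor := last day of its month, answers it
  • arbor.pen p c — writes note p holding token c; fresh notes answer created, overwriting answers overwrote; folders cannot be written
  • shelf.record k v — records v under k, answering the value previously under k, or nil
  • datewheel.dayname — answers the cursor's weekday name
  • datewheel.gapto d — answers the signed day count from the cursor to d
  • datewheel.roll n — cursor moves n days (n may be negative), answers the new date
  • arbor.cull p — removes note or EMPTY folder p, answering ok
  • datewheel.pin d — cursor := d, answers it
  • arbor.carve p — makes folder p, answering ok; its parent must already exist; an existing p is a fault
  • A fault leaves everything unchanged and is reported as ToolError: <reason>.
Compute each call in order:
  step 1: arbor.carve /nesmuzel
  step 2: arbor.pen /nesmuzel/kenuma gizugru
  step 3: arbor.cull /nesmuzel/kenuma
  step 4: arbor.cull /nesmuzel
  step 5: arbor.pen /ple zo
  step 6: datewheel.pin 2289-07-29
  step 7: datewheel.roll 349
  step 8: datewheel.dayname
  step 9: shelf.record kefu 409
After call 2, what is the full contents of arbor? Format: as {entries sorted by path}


Calling arbor.carve with p→/nesmuzel, yielding ok.
Invoking arbor.pen with p→/nesmuzel/kenuma, c→gizugru, → created.
Now I run arbor.cull with p→/nesmuzel/kenuma: ok.
Calling arbor.cull with p→/nesmuzel, which returns ok.
Invoking arbor.pen with p→/ple, c→zo, yielding created.
Next I call datewheel.pin with d→2289-07-29, which returns 2289-07-29.
Using datewheel.roll with n→349, yielding 2290-07-13.
Calling datewheel.dayname(), → Sunday.
Now I run shelf.record with k→kefu, v→409, giving nil.

Answer: {nesmuzel/, nesmuzel/kenuma=gizugru, pladron_=pri, ra=pru}


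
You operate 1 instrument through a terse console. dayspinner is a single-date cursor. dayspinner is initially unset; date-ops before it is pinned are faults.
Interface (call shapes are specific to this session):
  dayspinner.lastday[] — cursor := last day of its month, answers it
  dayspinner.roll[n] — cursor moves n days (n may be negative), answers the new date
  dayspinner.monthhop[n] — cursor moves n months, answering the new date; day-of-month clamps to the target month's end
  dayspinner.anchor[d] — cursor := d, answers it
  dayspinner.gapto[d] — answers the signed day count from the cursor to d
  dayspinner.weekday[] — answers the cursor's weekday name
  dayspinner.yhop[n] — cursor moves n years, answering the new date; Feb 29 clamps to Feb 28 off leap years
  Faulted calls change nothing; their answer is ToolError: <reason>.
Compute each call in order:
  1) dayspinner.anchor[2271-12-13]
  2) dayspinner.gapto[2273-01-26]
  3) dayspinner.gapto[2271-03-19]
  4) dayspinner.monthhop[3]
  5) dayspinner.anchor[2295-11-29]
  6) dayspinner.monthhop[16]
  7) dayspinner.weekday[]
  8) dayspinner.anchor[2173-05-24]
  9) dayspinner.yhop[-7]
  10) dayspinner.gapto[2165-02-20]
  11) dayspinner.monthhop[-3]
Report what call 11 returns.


Answer: 2166-02-24

Derivation:
>>> dayspinner.anchor d: 2271-12-13
[out] 2271-12-13
>>> dayspinner.gapto d: 2273-01-26
[out] 410
>>> dayspinner.gapto d: 2271-03-19
[out] -269
>>> dayspinner.monthhop n: 3
[out] 2272-03-13
>>> dayspinner.anchor d: 2295-11-29
[out] 2295-11-29
>>> dayspinner.monthhop n: 16
[out] 2297-03-29
>>> dayspinner.weekday
[out] Monday
>>> dayspinner.anchor d: 2173-05-24
[out] 2173-05-24
>>> dayspinner.yhop n: -7
[out] 2166-05-24
>>> dayspinner.gapto d: 2165-02-20
[out] -458
>>> dayspinner.monthhop n: -3
[out] 2166-02-24


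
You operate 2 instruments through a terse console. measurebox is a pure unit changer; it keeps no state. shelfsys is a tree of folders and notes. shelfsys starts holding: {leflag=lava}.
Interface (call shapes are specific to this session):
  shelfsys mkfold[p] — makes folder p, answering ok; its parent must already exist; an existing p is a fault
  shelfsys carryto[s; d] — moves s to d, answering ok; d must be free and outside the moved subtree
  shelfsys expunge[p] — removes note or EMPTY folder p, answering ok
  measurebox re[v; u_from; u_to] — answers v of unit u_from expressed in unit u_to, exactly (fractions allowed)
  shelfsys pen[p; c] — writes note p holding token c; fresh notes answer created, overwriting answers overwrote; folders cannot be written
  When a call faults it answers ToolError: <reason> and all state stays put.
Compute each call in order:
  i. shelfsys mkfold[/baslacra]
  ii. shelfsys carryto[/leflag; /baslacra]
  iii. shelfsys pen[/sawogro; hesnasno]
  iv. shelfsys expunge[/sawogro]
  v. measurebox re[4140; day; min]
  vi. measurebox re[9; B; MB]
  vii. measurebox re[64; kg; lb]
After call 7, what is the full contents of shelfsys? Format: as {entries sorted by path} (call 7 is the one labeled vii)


[in] shelfsys mkfold p=/baslacra
[out] ok
[in] shelfsys carryto s=/leflag d=/baslacra
[out] ToolError: exists
[in] shelfsys pen p=/sawogro c=hesnasno
[out] created
[in] shelfsys expunge p=/sawogro
[out] ok
[in] measurebox re v=4140 u_from=day u_to=min
[out] 5961600
[in] measurebox re v=9 u_from=B u_to=MB
[out] 9/1000000
[in] measurebox re v=64 u_from=kg u_to=lb
[out] 6400000000/45359237

Answer: {baslacra/, leflag=lava}


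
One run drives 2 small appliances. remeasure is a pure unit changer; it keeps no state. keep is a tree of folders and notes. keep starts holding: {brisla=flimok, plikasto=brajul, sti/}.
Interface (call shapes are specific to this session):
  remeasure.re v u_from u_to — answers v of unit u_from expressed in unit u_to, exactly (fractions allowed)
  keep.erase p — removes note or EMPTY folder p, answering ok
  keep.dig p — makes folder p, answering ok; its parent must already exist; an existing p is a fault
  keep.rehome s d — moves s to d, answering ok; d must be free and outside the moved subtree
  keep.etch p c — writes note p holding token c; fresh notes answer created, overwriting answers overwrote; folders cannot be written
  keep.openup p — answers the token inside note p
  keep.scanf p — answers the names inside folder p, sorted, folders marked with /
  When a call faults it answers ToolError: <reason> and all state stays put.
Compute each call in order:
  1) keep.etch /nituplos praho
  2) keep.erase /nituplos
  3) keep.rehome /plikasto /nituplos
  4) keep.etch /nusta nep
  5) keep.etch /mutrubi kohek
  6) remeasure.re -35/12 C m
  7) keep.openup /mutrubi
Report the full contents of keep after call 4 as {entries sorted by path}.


Step: keep.etch[p=/nituplos; c=praho]
Result: created
Step: keep.erase[p=/nituplos]
Result: ok
Step: keep.rehome[s=/plikasto; d=/nituplos]
Result: ok
Step: keep.etch[p=/nusta; c=nep]
Result: created
Step: keep.etch[p=/mutrubi; c=kohek]
Result: created
Step: remeasure.re[v=-35/12; u_from=C; u_to=m]
Result: ToolError: incompatible units
Step: keep.openup[p=/mutrubi]
Result: kohek

Answer: {brisla=flimok, nituplos=brajul, nusta=nep, sti/}


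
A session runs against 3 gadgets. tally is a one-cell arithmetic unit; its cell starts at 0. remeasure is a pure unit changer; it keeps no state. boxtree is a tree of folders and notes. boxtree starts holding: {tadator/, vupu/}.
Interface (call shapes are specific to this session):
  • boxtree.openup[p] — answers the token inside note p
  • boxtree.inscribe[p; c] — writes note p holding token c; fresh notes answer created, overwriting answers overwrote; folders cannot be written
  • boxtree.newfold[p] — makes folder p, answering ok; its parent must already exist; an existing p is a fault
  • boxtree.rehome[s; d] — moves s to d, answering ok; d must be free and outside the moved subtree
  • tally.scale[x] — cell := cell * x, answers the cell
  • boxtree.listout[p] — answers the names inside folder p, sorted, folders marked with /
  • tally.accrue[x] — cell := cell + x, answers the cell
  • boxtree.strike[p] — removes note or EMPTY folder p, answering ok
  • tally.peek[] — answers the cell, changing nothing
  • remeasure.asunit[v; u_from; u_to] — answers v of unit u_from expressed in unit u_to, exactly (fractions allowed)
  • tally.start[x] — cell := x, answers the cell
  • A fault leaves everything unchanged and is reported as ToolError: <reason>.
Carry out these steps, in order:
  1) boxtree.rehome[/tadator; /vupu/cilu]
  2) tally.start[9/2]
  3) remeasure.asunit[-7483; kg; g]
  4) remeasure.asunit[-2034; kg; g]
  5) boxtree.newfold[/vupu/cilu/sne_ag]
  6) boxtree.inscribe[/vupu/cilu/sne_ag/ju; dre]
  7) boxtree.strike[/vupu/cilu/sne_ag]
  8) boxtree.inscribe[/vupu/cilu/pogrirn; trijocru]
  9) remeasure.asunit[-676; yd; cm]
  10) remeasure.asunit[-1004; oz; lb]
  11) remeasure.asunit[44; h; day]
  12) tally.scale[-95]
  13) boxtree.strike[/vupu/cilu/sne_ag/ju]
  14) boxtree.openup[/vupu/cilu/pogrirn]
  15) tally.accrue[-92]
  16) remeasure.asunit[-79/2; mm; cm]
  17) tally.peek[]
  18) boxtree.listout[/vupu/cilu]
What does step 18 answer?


// boxtree.rehome(s: /tadator, d: /vupu/cilu) -> ok
// tally.start(x: 9/2) -> 9/2
// remeasure.asunit(v: -7483, u_from: kg, u_to: g) -> -7483000
// remeasure.asunit(v: -2034, u_from: kg, u_to: g) -> -2034000
// boxtree.newfold(p: /vupu/cilu/sne_ag) -> ok
// boxtree.inscribe(p: /vupu/cilu/sne_ag/ju, c: dre) -> created
// boxtree.strike(p: /vupu/cilu/sne_ag) -> ToolError: not empty
// boxtree.inscribe(p: /vupu/cilu/pogrirn, c: trijocru) -> created
// remeasure.asunit(v: -676, u_from: yd, u_to: cm) -> -1545336/25
// remeasure.asunit(v: -1004, u_from: oz, u_to: lb) -> -251/4
// remeasure.asunit(v: 44, u_from: h, u_to: day) -> 11/6
// tally.scale(x: -95) -> -855/2
// boxtree.strike(p: /vupu/cilu/sne_ag/ju) -> ok
// boxtree.openup(p: /vupu/cilu/pogrirn) -> trijocru
// tally.accrue(x: -92) -> -1039/2
// remeasure.asunit(v: -79/2, u_from: mm, u_to: cm) -> -79/20
// tally.peek() -> -1039/2
// boxtree.listout(p: /vupu/cilu) -> [pogrirn, sne_ag/]

Answer: [pogrirn, sne_ag/]


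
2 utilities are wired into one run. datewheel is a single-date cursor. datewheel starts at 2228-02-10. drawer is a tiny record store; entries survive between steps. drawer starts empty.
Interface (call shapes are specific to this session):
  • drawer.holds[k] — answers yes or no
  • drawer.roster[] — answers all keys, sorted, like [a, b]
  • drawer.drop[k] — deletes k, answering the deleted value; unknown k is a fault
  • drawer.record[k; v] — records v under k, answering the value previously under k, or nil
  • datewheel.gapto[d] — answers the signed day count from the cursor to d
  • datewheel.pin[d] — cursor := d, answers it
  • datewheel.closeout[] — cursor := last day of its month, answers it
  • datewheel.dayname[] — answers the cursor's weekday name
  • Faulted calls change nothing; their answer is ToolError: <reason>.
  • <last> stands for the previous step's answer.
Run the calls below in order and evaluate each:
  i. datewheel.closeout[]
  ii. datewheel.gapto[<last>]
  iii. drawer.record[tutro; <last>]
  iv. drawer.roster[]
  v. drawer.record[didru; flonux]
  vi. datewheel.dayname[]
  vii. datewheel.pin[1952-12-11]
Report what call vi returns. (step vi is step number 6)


·→ datewheel.closeout()
·← 2228-02-29
·→ datewheel.gapto(d=<last>)
·← 0
·→ drawer.record(k=tutro, v=<last>)
·← nil
·→ drawer.roster()
·← [tutro]
·→ drawer.record(k=didru, v=flonux)
·← nil
·→ datewheel.dayname()
·← Friday
·→ datewheel.pin(d=1952-12-11)
·← 1952-12-11

Answer: Friday


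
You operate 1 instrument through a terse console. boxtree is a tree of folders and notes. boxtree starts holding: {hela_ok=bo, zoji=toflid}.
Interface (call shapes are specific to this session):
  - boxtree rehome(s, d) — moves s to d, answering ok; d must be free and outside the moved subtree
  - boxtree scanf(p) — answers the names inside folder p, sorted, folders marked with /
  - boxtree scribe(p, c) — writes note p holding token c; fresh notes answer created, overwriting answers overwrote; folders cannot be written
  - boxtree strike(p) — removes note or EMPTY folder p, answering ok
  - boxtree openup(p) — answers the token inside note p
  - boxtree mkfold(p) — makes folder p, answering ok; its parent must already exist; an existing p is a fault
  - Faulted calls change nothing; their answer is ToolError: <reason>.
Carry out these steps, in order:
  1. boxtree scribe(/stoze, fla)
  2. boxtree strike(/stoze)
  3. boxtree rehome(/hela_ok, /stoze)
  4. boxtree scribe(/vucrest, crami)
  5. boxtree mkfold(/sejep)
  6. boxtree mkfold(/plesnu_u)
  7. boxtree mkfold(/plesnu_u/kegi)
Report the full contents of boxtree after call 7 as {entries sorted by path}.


Answer: {plesnu_u/, plesnu_u/kegi/, sejep/, stoze=bo, vucrest=crami, zoji=toflid}

Derivation:
;; 1. boxtree scribe(p=/stoze, c=fla) => created
;; 2. boxtree strike(p=/stoze) => ok
;; 3. boxtree rehome(s=/hela_ok, d=/stoze) => ok
;; 4. boxtree scribe(p=/vucrest, c=crami) => created
;; 5. boxtree mkfold(p=/sejep) => ok
;; 6. boxtree mkfold(p=/plesnu_u) => ok
;; 7. boxtree mkfold(p=/plesnu_u/kegi) => ok


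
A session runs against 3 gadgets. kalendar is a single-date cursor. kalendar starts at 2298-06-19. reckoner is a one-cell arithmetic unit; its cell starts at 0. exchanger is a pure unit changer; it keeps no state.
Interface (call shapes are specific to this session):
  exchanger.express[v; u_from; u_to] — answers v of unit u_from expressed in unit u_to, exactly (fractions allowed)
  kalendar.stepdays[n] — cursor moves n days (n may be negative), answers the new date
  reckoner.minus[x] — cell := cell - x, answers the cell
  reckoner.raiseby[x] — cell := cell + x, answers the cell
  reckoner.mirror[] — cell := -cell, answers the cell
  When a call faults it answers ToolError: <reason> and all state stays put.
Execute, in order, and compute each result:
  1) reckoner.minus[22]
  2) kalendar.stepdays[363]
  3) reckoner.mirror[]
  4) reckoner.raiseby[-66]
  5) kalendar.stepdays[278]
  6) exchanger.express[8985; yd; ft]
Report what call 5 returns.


Step: minus[x: 22]
Result: -22
Step: stepdays[n: 363]
Result: 2299-06-17
Step: mirror[]
Result: 22
Step: raiseby[x: -66]
Result: -44
Step: stepdays[n: 278]
Result: 2300-03-22
Step: express[v: 8985; u_from: yd; u_to: ft]
Result: 26955

Answer: 2300-03-22


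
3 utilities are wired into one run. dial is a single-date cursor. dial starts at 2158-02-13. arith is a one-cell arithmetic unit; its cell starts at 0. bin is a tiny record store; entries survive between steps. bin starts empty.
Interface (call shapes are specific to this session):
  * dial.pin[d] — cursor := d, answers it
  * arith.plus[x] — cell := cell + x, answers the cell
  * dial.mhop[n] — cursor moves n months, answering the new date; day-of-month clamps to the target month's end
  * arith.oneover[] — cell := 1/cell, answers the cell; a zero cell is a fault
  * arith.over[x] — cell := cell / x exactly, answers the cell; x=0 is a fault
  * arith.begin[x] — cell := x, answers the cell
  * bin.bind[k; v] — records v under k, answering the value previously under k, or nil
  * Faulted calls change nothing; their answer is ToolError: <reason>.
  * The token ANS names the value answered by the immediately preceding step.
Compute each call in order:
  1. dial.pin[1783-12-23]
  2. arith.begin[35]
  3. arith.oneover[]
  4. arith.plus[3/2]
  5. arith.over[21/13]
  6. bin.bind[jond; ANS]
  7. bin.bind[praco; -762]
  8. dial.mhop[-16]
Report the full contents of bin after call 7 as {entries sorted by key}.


Answer: {jond=1391/1470, praco=-762}

Derivation:
! 1. dial.pin(1783-12-23) => 1783-12-23
! 2. arith.begin(35) => 35
! 3. arith.oneover() => 1/35
! 4. arith.plus(3/2) => 107/70
! 5. arith.over(21/13) => 1391/1470
! 6. bin.bind(jond, ANS) => nil
! 7. bin.bind(praco, -762) => nil
! 8. dial.mhop(-16) => 1782-08-23


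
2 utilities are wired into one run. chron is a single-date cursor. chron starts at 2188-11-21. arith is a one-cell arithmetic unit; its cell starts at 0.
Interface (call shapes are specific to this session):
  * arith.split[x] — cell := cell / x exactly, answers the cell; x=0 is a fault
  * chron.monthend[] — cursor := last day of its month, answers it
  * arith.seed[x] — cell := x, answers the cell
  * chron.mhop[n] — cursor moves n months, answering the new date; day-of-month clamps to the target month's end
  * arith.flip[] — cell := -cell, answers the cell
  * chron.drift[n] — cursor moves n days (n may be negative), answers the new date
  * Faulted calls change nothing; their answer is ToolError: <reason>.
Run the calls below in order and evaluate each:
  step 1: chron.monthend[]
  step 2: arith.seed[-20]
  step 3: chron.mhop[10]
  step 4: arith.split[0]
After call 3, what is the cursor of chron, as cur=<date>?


Do: chron.monthend[]
See: 2188-11-30
Do: arith.seed[-20]
See: -20
Do: chron.mhop[10]
See: 2189-09-30
Do: arith.split[0]
See: ToolError: division by zero

Answer: cur=2189-09-30


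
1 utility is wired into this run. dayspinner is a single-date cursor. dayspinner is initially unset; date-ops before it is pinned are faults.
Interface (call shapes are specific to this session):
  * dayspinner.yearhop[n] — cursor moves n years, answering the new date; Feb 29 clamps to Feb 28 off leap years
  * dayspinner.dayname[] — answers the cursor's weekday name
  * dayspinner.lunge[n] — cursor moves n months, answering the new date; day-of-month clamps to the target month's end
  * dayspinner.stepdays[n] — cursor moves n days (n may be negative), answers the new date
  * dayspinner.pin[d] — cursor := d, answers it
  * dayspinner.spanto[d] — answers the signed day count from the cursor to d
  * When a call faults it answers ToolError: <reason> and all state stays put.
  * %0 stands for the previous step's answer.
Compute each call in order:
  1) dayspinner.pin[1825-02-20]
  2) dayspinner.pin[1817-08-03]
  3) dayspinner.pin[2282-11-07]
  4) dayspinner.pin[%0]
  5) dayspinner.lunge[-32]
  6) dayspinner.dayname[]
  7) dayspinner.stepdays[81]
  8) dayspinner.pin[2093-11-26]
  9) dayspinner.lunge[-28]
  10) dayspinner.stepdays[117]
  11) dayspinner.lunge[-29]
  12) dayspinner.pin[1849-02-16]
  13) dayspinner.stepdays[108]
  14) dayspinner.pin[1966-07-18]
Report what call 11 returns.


-> dayspinner.pin(d=1825-02-20)
<- 1825-02-20
-> dayspinner.pin(d=1817-08-03)
<- 1817-08-03
-> dayspinner.pin(d=2282-11-07)
<- 2282-11-07
-> dayspinner.pin(d=%0)
<- 2282-11-07
-> dayspinner.lunge(n=-32)
<- 2280-03-07
-> dayspinner.dayname()
<- Sunday
-> dayspinner.stepdays(n=81)
<- 2280-05-27
-> dayspinner.pin(d=2093-11-26)
<- 2093-11-26
-> dayspinner.lunge(n=-28)
<- 2091-07-26
-> dayspinner.stepdays(n=117)
<- 2091-11-20
-> dayspinner.lunge(n=-29)
<- 2089-06-20
-> dayspinner.pin(d=1849-02-16)
<- 1849-02-16
-> dayspinner.stepdays(n=108)
<- 1849-06-04
-> dayspinner.pin(d=1966-07-18)
<- 1966-07-18

Answer: 2089-06-20


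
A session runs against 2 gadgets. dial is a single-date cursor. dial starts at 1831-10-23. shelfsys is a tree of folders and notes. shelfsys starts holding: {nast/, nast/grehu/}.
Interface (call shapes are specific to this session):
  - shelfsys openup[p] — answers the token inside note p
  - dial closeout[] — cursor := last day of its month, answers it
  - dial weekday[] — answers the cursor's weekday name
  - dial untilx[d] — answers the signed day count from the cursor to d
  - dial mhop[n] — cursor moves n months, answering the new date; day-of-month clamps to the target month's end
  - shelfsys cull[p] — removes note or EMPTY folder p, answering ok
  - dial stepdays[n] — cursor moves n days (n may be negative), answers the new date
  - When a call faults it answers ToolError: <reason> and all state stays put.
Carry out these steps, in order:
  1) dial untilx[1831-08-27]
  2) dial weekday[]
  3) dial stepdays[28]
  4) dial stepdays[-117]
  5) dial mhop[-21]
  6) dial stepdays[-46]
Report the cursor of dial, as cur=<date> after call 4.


Answer: cur=1831-07-26

Derivation:
I call dial untilx passing d=1831-08-27, giving -57.
Then dial weekday: Sunday.
I invoke dial stepdays passing n=28, giving 1831-11-20.
Next I call dial stepdays passing n=-117, and see 1831-07-26.
Using dial mhop passing n=-21, giving 1829-10-26.
I use dial stepdays passing n=-46, giving 1829-09-10.


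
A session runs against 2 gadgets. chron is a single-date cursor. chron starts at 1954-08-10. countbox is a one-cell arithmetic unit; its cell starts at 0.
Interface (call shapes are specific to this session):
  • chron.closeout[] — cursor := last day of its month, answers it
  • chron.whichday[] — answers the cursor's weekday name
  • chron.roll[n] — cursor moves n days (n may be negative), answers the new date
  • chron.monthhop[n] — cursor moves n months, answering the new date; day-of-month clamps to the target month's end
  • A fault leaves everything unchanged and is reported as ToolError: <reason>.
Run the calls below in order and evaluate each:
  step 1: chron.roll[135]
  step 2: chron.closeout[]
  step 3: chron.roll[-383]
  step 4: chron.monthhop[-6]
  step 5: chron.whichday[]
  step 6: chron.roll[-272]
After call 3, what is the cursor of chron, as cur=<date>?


Answer: cur=1953-12-13

Derivation:
CALL chron.roll[n: 135]
RET  1954-12-23
CALL chron.closeout[]
RET  1954-12-31
CALL chron.roll[n: -383]
RET  1953-12-13
CALL chron.monthhop[n: -6]
RET  1953-06-13
CALL chron.whichday[]
RET  Saturday
CALL chron.roll[n: -272]
RET  1952-09-14


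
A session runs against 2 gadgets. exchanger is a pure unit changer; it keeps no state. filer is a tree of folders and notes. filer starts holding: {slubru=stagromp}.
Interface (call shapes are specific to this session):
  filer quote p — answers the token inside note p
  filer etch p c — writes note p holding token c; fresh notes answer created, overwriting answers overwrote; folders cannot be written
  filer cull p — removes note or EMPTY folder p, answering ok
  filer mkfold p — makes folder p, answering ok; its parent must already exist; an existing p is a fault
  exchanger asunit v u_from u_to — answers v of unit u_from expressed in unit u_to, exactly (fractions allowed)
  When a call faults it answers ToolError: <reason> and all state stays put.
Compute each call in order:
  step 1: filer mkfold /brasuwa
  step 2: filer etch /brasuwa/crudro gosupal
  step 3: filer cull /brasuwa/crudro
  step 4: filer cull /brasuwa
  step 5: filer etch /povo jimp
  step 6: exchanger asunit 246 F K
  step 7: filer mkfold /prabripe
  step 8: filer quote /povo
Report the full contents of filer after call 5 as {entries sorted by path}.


Do: filer mkfold[/brasuwa]
See: ok
Do: filer etch[/brasuwa/crudro; gosupal]
See: created
Do: filer cull[/brasuwa/crudro]
See: ok
Do: filer cull[/brasuwa]
See: ok
Do: filer etch[/povo; jimp]
See: created
Do: exchanger asunit[246; F; K]
See: 70567/180
Do: filer mkfold[/prabripe]
See: ok
Do: filer quote[/povo]
See: jimp

Answer: {povo=jimp, slubru=stagromp}


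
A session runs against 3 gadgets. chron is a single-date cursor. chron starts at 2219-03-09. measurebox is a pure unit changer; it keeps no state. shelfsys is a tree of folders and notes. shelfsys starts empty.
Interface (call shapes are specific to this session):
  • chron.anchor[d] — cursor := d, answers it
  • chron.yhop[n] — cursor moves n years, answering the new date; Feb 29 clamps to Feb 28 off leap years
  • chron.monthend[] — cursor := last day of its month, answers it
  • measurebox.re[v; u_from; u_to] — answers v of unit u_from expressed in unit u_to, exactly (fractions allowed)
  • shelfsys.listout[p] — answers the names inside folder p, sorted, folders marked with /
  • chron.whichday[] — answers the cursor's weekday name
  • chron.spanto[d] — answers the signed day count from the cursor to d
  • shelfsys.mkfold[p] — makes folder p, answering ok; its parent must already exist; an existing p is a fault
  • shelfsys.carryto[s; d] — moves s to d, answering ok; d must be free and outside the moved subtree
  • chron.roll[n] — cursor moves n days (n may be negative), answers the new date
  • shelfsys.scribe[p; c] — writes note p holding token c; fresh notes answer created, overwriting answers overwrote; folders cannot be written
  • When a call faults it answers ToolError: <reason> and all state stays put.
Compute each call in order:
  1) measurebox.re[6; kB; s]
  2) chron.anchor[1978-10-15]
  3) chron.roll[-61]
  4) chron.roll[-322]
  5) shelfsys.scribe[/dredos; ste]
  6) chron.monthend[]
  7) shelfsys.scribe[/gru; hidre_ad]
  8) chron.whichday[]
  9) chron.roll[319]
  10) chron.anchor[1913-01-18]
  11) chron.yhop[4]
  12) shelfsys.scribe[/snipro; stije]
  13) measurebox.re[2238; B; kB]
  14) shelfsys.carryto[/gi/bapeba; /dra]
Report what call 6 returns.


-> measurebox.re(v: 6, u_from: kB, u_to: s)
<- ToolError: incompatible units
-> chron.anchor(d: 1978-10-15)
<- 1978-10-15
-> chron.roll(n: -61)
<- 1978-08-15
-> chron.roll(n: -322)
<- 1977-09-27
-> shelfsys.scribe(p: /dredos, c: ste)
<- created
-> chron.monthend()
<- 1977-09-30
-> shelfsys.scribe(p: /gru, c: hidre_ad)
<- created
-> chron.whichday()
<- Friday
-> chron.roll(n: 319)
<- 1978-08-15
-> chron.anchor(d: 1913-01-18)
<- 1913-01-18
-> chron.yhop(n: 4)
<- 1917-01-18
-> shelfsys.scribe(p: /snipro, c: stije)
<- created
-> measurebox.re(v: 2238, u_from: B, u_to: kB)
<- 1119/500
-> shelfsys.carryto(s: /gi/bapeba, d: /dra)
<- ToolError: not found

Answer: 1977-09-30


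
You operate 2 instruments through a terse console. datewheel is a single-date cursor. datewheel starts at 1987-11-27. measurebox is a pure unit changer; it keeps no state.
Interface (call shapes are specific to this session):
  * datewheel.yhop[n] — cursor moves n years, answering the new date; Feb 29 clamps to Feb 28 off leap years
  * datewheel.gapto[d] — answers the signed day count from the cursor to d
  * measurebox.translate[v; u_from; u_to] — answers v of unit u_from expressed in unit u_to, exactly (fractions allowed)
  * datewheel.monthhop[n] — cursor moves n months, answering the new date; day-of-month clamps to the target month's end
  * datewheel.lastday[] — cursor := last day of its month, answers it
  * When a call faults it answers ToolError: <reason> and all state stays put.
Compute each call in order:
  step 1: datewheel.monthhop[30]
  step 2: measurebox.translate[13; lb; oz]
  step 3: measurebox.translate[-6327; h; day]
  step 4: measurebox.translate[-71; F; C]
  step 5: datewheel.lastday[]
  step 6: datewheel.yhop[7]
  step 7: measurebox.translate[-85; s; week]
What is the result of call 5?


Answer: 1990-05-31

Derivation:
==> datewheel.monthhop(n→30)
<== 1990-05-27
==> measurebox.translate(v→13, u_from→lb, u_to→oz)
<== 208
==> measurebox.translate(v→-6327, u_from→h, u_to→day)
<== -2109/8
==> measurebox.translate(v→-71, u_from→F, u_to→C)
<== -515/9
==> datewheel.lastday()
<== 1990-05-31
==> datewheel.yhop(n→7)
<== 1997-05-31
==> measurebox.translate(v→-85, u_from→s, u_to→week)
<== -17/120960


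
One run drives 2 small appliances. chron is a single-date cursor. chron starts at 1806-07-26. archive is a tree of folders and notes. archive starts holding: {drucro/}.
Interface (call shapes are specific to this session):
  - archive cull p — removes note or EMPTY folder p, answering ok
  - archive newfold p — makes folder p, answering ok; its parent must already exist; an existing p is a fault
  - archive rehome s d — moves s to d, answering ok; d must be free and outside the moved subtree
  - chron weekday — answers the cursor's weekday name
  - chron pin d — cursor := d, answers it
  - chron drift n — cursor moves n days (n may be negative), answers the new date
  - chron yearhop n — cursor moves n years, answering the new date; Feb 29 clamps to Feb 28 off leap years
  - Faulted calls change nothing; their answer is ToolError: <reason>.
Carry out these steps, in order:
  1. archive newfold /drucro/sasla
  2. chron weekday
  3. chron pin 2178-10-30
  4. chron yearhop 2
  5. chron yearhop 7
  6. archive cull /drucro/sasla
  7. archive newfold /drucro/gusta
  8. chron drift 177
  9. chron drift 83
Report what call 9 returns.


Answer: 2188-07-16

Derivation:
CALL archive newfold[/drucro/sasla]
RET  ok
CALL chron weekday[]
RET  Saturday
CALL chron pin[2178-10-30]
RET  2178-10-30
CALL chron yearhop[2]
RET  2180-10-30
CALL chron yearhop[7]
RET  2187-10-30
CALL archive cull[/drucro/sasla]
RET  ok
CALL archive newfold[/drucro/gusta]
RET  ok
CALL chron drift[177]
RET  2188-04-24
CALL chron drift[83]
RET  2188-07-16


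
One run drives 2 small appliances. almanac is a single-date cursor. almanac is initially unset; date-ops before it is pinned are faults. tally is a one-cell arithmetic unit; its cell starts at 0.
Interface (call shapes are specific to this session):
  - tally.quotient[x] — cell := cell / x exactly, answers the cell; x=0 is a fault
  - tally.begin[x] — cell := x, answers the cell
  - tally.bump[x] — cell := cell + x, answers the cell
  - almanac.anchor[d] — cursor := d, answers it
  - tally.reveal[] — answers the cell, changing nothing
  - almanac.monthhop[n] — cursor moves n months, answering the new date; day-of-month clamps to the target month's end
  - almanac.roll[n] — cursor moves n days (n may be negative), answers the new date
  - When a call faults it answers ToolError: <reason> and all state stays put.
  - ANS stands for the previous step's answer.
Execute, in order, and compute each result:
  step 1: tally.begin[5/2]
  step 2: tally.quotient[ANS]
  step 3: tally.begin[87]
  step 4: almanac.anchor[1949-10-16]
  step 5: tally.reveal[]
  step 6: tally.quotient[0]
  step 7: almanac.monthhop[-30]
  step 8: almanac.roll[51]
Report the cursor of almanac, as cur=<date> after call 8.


Answer: cur=1947-06-06

Derivation:
[in] tally.begin 5/2
:: 5/2
[in] tally.quotient ANS
:: 1
[in] tally.begin 87
:: 87
[in] almanac.anchor 1949-10-16
:: 1949-10-16
[in] tally.reveal
:: 87
[in] tally.quotient 0
:: ToolError: division by zero
[in] almanac.monthhop -30
:: 1947-04-16
[in] almanac.roll 51
:: 1947-06-06


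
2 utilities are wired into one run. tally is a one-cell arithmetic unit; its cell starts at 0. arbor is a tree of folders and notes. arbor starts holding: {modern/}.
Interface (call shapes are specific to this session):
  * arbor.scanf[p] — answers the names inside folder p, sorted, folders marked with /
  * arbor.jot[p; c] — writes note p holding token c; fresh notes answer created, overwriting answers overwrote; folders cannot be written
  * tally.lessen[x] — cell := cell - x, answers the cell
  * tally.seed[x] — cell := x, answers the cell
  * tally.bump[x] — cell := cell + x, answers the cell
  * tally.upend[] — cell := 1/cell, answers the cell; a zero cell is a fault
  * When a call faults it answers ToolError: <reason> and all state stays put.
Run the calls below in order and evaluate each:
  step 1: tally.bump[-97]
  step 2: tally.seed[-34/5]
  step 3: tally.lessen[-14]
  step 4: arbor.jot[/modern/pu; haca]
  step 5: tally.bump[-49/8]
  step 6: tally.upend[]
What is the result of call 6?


Answer: 40/43

Derivation:
! 1. tally.bump(x: -97) : -97
! 2. tally.seed(x: -34/5) : -34/5
! 3. tally.lessen(x: -14) : 36/5
! 4. arbor.jot(p: /modern/pu, c: haca) : created
! 5. tally.bump(x: -49/8) : 43/40
! 6. tally.upend() : 40/43
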